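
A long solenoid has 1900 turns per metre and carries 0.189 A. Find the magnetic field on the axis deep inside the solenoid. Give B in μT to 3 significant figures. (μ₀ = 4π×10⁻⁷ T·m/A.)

Inside a long solenoid, B = μ₀nI with n = 1900 turns/m.
B = 4π×10⁻⁷ × 1900 × 0.189 = 4.51×10⁻⁴ T.

B ≈ 451 μT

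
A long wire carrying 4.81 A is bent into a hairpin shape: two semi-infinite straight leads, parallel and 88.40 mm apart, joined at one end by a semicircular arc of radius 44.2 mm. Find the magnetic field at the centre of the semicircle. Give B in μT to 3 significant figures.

B ≈ 56.0 μT

The semicircular arc contributes B_arc = μ₀I·π/(4πR) = μ₀I/(4R) = 3.42×10⁻⁵ T.
Each semi-infinite lead is at perpendicular distance R = 0.0442 m from the centre, with the perpendicular foot at its near end, so it contributes μ₀I/(4πR); both point the same way, together 2.18×10⁻⁵ T.
Arc and leads all point the same direction: B = 3.42×10⁻⁵ + 2.18×10⁻⁵ = 5.60×10⁻⁵ T.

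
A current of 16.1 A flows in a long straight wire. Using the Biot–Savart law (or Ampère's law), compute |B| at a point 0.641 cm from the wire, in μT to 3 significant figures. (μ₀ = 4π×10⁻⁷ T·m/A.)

For an infinitely long straight wire, B = μ₀I/(2πd).
B = (4π×10⁻⁷ × 16.1) / (2π × 0.00641) = 5.02×10⁻⁴ T.

B ≈ 502 μT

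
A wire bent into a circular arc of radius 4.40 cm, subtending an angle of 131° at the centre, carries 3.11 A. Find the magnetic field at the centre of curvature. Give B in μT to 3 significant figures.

B ≈ 16.2 μT

The Biot–Savart field of a circular arc at its centre is B = μ₀Iφ/(4πR), with φ = 2.286 rad.
B = (4π×10⁻⁷ × 3.11 × 2.286) / (4π × 0.044) = 1.62×10⁻⁵ T.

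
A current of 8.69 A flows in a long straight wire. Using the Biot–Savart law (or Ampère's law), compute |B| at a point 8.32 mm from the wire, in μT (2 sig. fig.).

B ≈ 210 μT

For an infinitely long straight wire, B = μ₀I/(2πd).
B = (4π×10⁻⁷ × 8.69) / (2π × 0.00832) = 2.09×10⁻⁴ T.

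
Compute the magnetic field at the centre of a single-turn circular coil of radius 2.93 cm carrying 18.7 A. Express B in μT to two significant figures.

B ≈ 400 μT

At the centre of a circular loop the Biot–Savart law gives B = μ₀I/(2R).
B = (4π×10⁻⁷ × 18.7) / (2 × 0.0293) = 4.01×10⁻⁴ T.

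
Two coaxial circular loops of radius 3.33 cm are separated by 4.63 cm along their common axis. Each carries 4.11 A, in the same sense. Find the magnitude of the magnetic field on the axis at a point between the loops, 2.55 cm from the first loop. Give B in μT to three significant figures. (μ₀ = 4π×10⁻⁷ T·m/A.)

Each loop contributes B = μ₀IR²/[2(R²+z²)^(3/2)] on the axis, with z measured from that loop.
Loop 1 (z = 0.0255 m): B₁ = 3.88×10⁻⁵ T. Loop 2 (z = 0.0208 m): B₂ = 4.73×10⁻⁵ T.
The fields add: B = B₁ + B₂ = 8.61×10⁻⁵ T.

B ≈ 86.1 μT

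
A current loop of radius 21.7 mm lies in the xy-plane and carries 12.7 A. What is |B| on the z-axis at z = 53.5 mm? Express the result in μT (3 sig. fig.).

B ≈ 19.5 μT

On the axis of a circular loop, B = μ₀IR² / [2(R²+z²)^(3/2)].
R² + z² = (0.0217)² + (0.0535)² = 0.003333 m², and (R²+z²)^(3/2) = 1.92×10⁻⁴ m³.
B = (4π×10⁻⁷ × 12.7 × 0.0004709) / (2 × 1.92×10⁻⁴) = 1.95×10⁻⁵ T.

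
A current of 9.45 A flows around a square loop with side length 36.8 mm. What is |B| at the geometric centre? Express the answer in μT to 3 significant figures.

Each side is a finite straight segment at perpendicular distance d = a/(2 tan(π/4)) = 0.0184 m from the centre, with end-angles ±π/4.
One side contributes B₁ = (μ₀I/4πd)·2 sin(π/4) = 7.26×10⁻⁵ T.
All 4 sides add in the same direction: B = 4 × 7.26×10⁻⁵ = 2.91×10⁻⁴ T.

B ≈ 291 μT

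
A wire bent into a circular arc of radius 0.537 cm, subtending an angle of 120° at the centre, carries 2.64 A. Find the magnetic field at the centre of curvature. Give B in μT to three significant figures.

The Biot–Savart field of a circular arc at its centre is B = μ₀Iφ/(4πR), with φ = 2.094 rad.
B = (4π×10⁻⁷ × 2.64 × 2.094) / (4π × 0.00537) = 1.03×10⁻⁴ T.

B ≈ 103 μT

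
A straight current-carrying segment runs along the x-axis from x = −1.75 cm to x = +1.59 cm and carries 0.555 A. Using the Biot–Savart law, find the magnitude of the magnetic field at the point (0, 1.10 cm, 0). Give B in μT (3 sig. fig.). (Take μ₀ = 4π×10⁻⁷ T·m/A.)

B ≈ 8.42 μT

For a finite straight segment, B = (μ₀I/4πd)(sinθ₁ + sinθ₂), where θ₁, θ₂ are the angles from the perpendicular to each end.
The perpendicular distance is d = 0.011 m; the end-offsets along the wire are a = 0.0175 m and b = 0.0159 m.
sinθ₁ = 0.0175/√(0.0175²+0.011²) = 0.8466; sinθ₂ = 0.0159/√(0.0159²+0.011²) = 0.8224.
B = (4π×10⁻⁷ × 0.555) / (4π × 0.011) × (0.8466 + 0.8224) = 8.42×10⁻⁶ T.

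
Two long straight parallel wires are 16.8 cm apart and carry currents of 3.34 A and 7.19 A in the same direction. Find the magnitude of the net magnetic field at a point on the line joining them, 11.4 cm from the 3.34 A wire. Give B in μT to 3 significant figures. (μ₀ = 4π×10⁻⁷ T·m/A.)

B ≈ 20.8 μT

Each long wire gives B = μ₀I/(2πd). Distances are d₁ = 0.114 m and d₂ = 0.054 m.
B₁ = 5.86×10⁻⁶ T, B₂ = 2.66×10⁻⁵ T.
Between parallel currents the two contributions point in opposite directions, so they subtract. B = |B₁ − B₂| = |5.86×10⁻⁶ − 2.66×10⁻⁵| = 2.08×10⁻⁵ T.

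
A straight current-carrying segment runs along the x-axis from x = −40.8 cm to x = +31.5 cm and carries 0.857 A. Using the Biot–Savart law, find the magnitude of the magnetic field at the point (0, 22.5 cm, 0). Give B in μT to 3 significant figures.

For a finite straight segment, B = (μ₀I/4πd)(sinθ₁ + sinθ₂), where θ₁, θ₂ are the angles from the perpendicular to each end.
The perpendicular distance is d = 0.225 m; the end-offsets along the wire are a = 0.408 m and b = 0.315 m.
sinθ₁ = 0.408/√(0.408²+0.225²) = 0.8757; sinθ₂ = 0.315/√(0.315²+0.225²) = 0.8137.
B = (4π×10⁻⁷ × 0.857) / (4π × 0.225) × (0.8757 + 0.8137) = 6.43×10⁻⁷ T.

B ≈ 0.643 μT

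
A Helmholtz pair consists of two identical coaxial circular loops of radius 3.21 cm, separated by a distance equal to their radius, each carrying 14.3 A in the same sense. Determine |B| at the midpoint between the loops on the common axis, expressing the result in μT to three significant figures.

Each loop contributes B = μ₀IR²/[2(R²+z²)^(3/2)] on the axis, with z measured from that loop.
Loop 1 (z = 0.01605 m): B₁ = 2.00×10⁻⁴ T. Loop 2 (z = 0.01605 m): B₂ = 2.00×10⁻⁴ T.
The fields add: B = B₁ + B₂ = 4.01×10⁻⁴ T.

B ≈ 401 μT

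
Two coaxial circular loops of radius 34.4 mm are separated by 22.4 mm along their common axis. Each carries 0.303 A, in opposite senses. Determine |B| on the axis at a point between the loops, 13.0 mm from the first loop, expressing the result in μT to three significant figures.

Each loop contributes B = μ₀IR²/[2(R²+z²)^(3/2)] on the axis, with z measured from that loop.
Loop 1 (z = 0.013 m): B₁ = 4.53×10⁻⁶ T. Loop 2 (z = 0.0094 m): B₂ = 4.97×10⁻⁶ T.
The fields oppose: B = |B₁ − B₂| = 4.38×10⁻⁷ T.

B ≈ 0.438 μT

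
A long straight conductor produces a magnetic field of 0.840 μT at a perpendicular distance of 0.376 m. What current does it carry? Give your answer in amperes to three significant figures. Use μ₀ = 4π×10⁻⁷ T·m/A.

I ≈ 1.58 A

For a long straight wire B = μ₀I/(2πd), so I = 2πdB/μ₀.
I = 2π × 0.376 × 8.40×10⁻⁷ / (4π×10⁻⁷) = 1.58 A.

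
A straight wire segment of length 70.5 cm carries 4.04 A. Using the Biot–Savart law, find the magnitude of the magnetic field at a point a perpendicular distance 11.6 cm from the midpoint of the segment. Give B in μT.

For a finite straight segment, B = (μ₀I/4πd)(sinθ₁ + sinθ₂), where θ₁, θ₂ are the angles from the perpendicular to each end.
The perpendicular from the point meets the wire at its midpoint, so each end is L/2 = 0.3525 m away along the wire.
sinθ₁ = 0.3525/√(0.3525²+0.116²) = 0.9499; sinθ₂ = 0.3525/√(0.3525²+0.116²) = 0.9499.
B = (4π×10⁻⁷ × 4.04) / (4π × 0.116) × (0.9499 + 0.9499) = 6.62×10⁻⁶ T.

B ≈ 6.62 μT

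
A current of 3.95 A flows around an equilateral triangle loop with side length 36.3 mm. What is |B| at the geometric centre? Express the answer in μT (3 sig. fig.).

Each side is a finite straight segment at perpendicular distance d = a/(2 tan(π/3)) = 0.01048 m from the centre, with end-angles ±π/3.
One side contributes B₁ = (μ₀I/4πd)·2 sin(π/3) = 6.53×10⁻⁵ T.
All 3 sides add in the same direction: B = 3 × 6.53×10⁻⁵ = 1.96×10⁻⁴ T.

B ≈ 196 μT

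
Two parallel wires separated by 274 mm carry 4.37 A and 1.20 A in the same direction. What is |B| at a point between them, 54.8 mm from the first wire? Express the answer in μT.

B ≈ 14.9 μT

Each long wire gives B = μ₀I/(2πd). Distances are d₁ = 0.0548 m and d₂ = 0.2192 m.
B₁ = 1.59×10⁻⁵ T, B₂ = 1.09×10⁻⁶ T.
Between parallel currents the two contributions point in opposite directions, so they subtract. B = |B₁ − B₂| = |1.59×10⁻⁵ − 1.09×10⁻⁶| = 1.49×10⁻⁵ T.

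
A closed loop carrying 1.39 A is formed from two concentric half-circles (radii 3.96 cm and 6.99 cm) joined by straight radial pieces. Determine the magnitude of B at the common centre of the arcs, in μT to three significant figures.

B ≈ 4.78 μT

The radial connectors point toward the centre, so dl × r̂ = 0 and they contribute nothing.
Each semicircle gives μ₀I/(4R): inner arc 1.10×10⁻⁵ T, outer arc 6.25×10⁻⁶ T.
The two arcs carry current in opposite angular senses, so their fields oppose: B = |1.10×10⁻⁵ − 6.25×10⁻⁶| = 4.78×10⁻⁶ T.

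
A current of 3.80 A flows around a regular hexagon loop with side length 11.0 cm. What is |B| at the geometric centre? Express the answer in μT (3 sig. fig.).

Each side is a finite straight segment at perpendicular distance d = a/(2 tan(π/6)) = 0.09526 m from the centre, with end-angles ±π/6.
One side contributes B₁ = (μ₀I/4πd)·2 sin(π/6) = 3.99×10⁻⁶ T.
All 6 sides add in the same direction: B = 6 × 3.99×10⁻⁶ = 2.39×10⁻⁵ T.

B ≈ 23.9 μT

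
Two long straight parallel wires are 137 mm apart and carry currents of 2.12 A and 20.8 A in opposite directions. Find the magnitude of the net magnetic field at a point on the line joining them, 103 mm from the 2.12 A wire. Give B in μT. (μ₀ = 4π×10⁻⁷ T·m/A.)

Each long wire gives B = μ₀I/(2πd). Distances are d₁ = 0.103 m and d₂ = 0.034 m.
B₁ = 4.12×10⁻⁶ T, B₂ = 1.22×10⁻⁴ T.
Between antiparallel currents both contributions point the same way, so they add. B = B₁ + B₂ = 4.12×10⁻⁶ + 1.22×10⁻⁴ = 1.26×10⁻⁴ T.

B ≈ 126 μT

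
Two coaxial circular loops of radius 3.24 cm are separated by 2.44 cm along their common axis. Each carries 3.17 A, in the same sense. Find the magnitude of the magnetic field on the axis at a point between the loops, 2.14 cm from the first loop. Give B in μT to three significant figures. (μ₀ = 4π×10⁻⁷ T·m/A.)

B ≈ 96.4 μT

Each loop contributes B = μ₀IR²/[2(R²+z²)^(3/2)] on the axis, with z measured from that loop.
Loop 1 (z = 0.0214 m): B₁ = 3.57×10⁻⁵ T. Loop 2 (z = 0.003 m): B₂ = 6.07×10⁻⁵ T.
The fields add: B = B₁ + B₂ = 9.64×10⁻⁵ T.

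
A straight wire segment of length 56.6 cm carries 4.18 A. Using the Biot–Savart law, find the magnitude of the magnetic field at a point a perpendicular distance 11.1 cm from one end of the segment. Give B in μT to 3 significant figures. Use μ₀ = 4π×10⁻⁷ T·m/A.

For a finite straight segment, B = (μ₀I/4πd)(sinθ₁ + sinθ₂), where θ₁, θ₂ are the angles from the perpendicular to each end.
The perpendicular foot is at one end, so the two end-offsets along the wire are 0 and L = 0.566 m.
sinθ₁ = 0/√(0²+0.111²) = 0.0000; sinθ₂ = 0.566/√(0.566²+0.111²) = 0.9813.
B = (4π×10⁻⁷ × 4.18) / (4π × 0.111) × (0.0000 + 0.9813) = 3.70×10⁻⁶ T.

B ≈ 3.70 μT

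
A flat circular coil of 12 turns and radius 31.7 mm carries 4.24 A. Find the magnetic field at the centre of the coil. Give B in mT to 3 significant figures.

For an N-turn flat coil, B = Nμ₀I/(2R) with R = 0.0317 m.
B = 12 × 8.40×10⁻⁵ T = 1.01×10⁻³ T.

B ≈ 1.01 mT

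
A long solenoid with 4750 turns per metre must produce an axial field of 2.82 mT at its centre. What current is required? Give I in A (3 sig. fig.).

I ≈ 0.472 A

Inside a long solenoid B = μ₀nI with n = 4750 m⁻¹, so I = B/(μ₀n).
I = 2.82×10⁻³ / (4π×10⁻⁷ × 4750) = 0.472 A.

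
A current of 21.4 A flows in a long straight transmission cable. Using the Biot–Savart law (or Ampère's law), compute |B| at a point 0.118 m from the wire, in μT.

For an infinitely long straight wire, B = μ₀I/(2πd).
B = (4π×10⁻⁷ × 21.4) / (2π × 0.118) = 3.63×10⁻⁵ T.

B ≈ 36.3 μT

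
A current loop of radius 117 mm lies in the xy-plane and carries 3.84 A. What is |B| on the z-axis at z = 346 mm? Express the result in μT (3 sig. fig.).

B ≈ 0.678 μT

On the axis of a circular loop, B = μ₀IR² / [2(R²+z²)^(3/2)].
R² + z² = (0.117)² + (0.346)² = 0.1334 m², and (R²+z²)^(3/2) = 4.87×10⁻² m³.
B = (4π×10⁻⁷ × 3.84 × 0.01369) / (2 × 4.87×10⁻²) = 6.78×10⁻⁷ T.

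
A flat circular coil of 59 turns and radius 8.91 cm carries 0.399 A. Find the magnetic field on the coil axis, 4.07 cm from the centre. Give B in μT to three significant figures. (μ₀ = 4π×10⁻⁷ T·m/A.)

For an N-turn flat coil, B = Nμ₀IR²/[2(R²+z²)^(3/2)] with R = 0.0891 m, z = 0.0407 m.
B = 59 × 2.12×10⁻⁶ T = 1.25×10⁻⁴ T.

B ≈ 125 μT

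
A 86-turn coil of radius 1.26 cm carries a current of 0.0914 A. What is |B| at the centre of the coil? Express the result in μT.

For an N-turn flat coil, B = Nμ₀I/(2R) with R = 0.0126 m.
B = 86 × 4.56×10⁻⁶ T = 3.92×10⁻⁴ T.

B ≈ 392 μT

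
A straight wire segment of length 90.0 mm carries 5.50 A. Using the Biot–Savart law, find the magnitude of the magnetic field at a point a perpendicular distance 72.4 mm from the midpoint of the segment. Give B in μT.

For a finite straight segment, B = (μ₀I/4πd)(sinθ₁ + sinθ₂), where θ₁, θ₂ are the angles from the perpendicular to each end.
The perpendicular from the point meets the wire at its midpoint, so each end is L/2 = 0.045 m away along the wire.
sinθ₁ = 0.045/√(0.045²+0.0724²) = 0.5279; sinθ₂ = 0.045/√(0.045²+0.0724²) = 0.5279.
B = (4π×10⁻⁷ × 5.50) / (4π × 0.0724) × (0.5279 + 0.5279) = 8.02×10⁻⁶ T.

B ≈ 8.02 μT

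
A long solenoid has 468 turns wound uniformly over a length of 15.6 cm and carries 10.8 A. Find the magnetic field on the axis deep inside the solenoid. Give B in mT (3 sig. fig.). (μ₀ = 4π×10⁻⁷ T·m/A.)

B ≈ 40.7 mT

Inside a long solenoid, B = μ₀nI with n = 3000 turns/m.
B = 4π×10⁻⁷ × 3000 × 10.8 = 4.07×10⁻² T.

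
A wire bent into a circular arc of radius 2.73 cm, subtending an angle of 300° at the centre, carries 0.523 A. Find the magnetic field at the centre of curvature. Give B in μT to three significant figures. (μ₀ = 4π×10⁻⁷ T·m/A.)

The Biot–Savart field of a circular arc at its centre is B = μ₀Iφ/(4πR), with φ = 5.236 rad.
B = (4π×10⁻⁷ × 0.523 × 5.236) / (4π × 0.0273) = 1.00×10⁻⁵ T.

B ≈ 10.0 μT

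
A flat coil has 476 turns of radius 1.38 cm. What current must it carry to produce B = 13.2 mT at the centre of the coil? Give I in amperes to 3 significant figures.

For an N-turn coil, B = Nμ₀I/(2R) with R = 0.0138 m, so I = 2RB/(Nμ₀) = 2 × 0.0138 × 1.32×10⁻² / (476 × 4π×10⁻⁷) = 0.609 A.

I ≈ 0.609 A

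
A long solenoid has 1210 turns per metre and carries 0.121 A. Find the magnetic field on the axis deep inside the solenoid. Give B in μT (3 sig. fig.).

Inside a long solenoid, B = μ₀nI with n = 1210 turns/m.
B = 4π×10⁻⁷ × 1210 × 0.121 = 1.84×10⁻⁴ T.

B ≈ 184 μT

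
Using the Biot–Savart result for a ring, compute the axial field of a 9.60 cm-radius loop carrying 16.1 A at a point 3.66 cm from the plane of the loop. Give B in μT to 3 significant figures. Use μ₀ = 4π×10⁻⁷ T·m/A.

On the axis of a circular loop, B = μ₀IR² / [2(R²+z²)^(3/2)].
R² + z² = (0.096)² + (0.0366)² = 0.01056 m², and (R²+z²)^(3/2) = 1.08×10⁻³ m³.
B = (4π×10⁻⁷ × 16.1 × 0.009216) / (2 × 1.08×10⁻³) = 8.60×10⁻⁵ T.

B ≈ 86.0 μT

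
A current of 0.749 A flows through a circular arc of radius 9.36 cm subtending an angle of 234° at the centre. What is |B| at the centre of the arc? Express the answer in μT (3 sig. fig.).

B ≈ 3.27 μT

The Biot–Savart field of a circular arc at its centre is B = μ₀Iφ/(4πR), with φ = 4.084 rad.
B = (4π×10⁻⁷ × 0.749 × 4.084) / (4π × 0.0936) = 3.27×10⁻⁶ T.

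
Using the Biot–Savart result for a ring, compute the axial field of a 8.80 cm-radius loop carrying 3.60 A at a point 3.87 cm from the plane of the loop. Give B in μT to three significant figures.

B ≈ 19.7 μT

On the axis of a circular loop, B = μ₀IR² / [2(R²+z²)^(3/2)].
R² + z² = (0.088)² + (0.0387)² = 0.009242 m², and (R²+z²)^(3/2) = 8.88×10⁻⁴ m³.
B = (4π×10⁻⁷ × 3.60 × 0.007744) / (2 × 8.88×10⁻⁴) = 1.97×10⁻⁵ T.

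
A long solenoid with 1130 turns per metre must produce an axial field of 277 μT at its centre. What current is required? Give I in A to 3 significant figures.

I ≈ 0.195 A

Inside a long solenoid B = μ₀nI with n = 1130 m⁻¹, so I = B/(μ₀n).
I = 2.77×10⁻⁴ / (4π×10⁻⁷ × 1130) = 0.195 A.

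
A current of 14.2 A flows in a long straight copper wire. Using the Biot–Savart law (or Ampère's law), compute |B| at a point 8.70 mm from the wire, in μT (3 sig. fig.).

For an infinitely long straight wire, B = μ₀I/(2πd).
B = (4π×10⁻⁷ × 14.2) / (2π × 0.0087) = 3.26×10⁻⁴ T.

B ≈ 326 μT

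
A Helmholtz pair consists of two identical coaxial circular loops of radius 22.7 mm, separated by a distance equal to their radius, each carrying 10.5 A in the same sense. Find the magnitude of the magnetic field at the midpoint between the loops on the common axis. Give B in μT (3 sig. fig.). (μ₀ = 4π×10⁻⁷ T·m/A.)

B ≈ 416 μT

Each loop contributes B = μ₀IR²/[2(R²+z²)^(3/2)] on the axis, with z measured from that loop.
Loop 1 (z = 0.01135 m): B₁ = 2.08×10⁻⁴ T. Loop 2 (z = 0.01135 m): B₂ = 2.08×10⁻⁴ T.
The fields add: B = B₁ + B₂ = 4.16×10⁻⁴ T.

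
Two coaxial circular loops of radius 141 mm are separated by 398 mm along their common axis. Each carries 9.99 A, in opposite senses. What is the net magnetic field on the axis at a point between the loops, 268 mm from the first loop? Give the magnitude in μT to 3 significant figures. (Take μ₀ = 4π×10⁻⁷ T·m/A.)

B ≈ 13.2 μT

Each loop contributes B = μ₀IR²/[2(R²+z²)^(3/2)] on the axis, with z measured from that loop.
Loop 1 (z = 0.268 m): B₁ = 4.49×10⁻⁶ T. Loop 2 (z = 0.13 m): B₂ = 1.77×10⁻⁵ T.
The fields oppose: B = |B₁ − B₂| = 1.32×10⁻⁵ T.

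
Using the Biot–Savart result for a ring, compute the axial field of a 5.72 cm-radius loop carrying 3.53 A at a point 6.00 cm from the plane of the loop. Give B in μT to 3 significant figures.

On the axis of a circular loop, B = μ₀IR² / [2(R²+z²)^(3/2)].
R² + z² = (0.0572)² + (0.06)² = 0.006872 m², and (R²+z²)^(3/2) = 5.70×10⁻⁴ m³.
B = (4π×10⁻⁷ × 3.53 × 0.003272) / (2 × 5.70×10⁻⁴) = 1.27×10⁻⁵ T.

B ≈ 12.7 μT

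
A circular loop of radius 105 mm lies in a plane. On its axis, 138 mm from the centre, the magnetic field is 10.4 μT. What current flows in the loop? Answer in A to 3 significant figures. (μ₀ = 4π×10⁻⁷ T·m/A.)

I ≈ 7.83 A

On the axis of a loop, B = μ₀IR²/[2(R²+z²)^(3/2)], so I = 2B(R²+z²)^(3/2)/(μ₀R²).
R² + z² = 0.01102 + 0.01904 = 0.03007 m²; raised to 3/2 gives 5.21×10⁻³ m³.
I = 2 × 1.04×10⁻⁵ × 5.21×10⁻³ / (1.26×10⁻⁶ × 0.01102) = 7.83 A.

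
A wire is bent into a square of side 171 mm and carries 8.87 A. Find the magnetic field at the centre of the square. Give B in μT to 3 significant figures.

Each side is a finite straight segment at perpendicular distance d = a/(2 tan(π/4)) = 0.0855 m from the centre, with end-angles ±π/4.
One side contributes B₁ = (μ₀I/4πd)·2 sin(π/4) = 1.47×10⁻⁵ T.
All 4 sides add in the same direction: B = 4 × 1.47×10⁻⁵ = 5.87×10⁻⁵ T.

B ≈ 58.7 μT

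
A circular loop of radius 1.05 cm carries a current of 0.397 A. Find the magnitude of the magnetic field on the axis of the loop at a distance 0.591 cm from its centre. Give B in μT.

On the axis of a circular loop, B = μ₀IR² / [2(R²+z²)^(3/2)].
R² + z² = (0.0105)² + (0.00591)² = 0.0001452 m², and (R²+z²)^(3/2) = 1.75×10⁻⁶ m³.
B = (4π×10⁻⁷ × 0.397 × 0.0001103) / (2 × 1.75×10⁻⁶) = 1.57×10⁻⁵ T.

B ≈ 15.7 μT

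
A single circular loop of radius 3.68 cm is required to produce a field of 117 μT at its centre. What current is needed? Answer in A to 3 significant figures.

I ≈ 6.85 A

At the centre of a circular loop B = μ₀I/(2R), so I = 2RB/μ₀.
With R = 0.0368 m, I = 2 × 0.0368 × 1.17×10⁻⁴ / (4π×10⁻⁷) = 6.85 A.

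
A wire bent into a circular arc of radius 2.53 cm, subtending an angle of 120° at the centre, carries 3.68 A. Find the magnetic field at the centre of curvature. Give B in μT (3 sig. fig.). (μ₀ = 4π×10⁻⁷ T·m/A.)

B ≈ 30.5 μT

The Biot–Savart field of a circular arc at its centre is B = μ₀Iφ/(4πR), with φ = 2.094 rad.
B = (4π×10⁻⁷ × 3.68 × 2.094) / (4π × 0.0253) = 3.05×10⁻⁵ T.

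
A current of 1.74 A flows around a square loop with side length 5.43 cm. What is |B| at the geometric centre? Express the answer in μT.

B ≈ 36.3 μT

Each side is a finite straight segment at perpendicular distance d = a/(2 tan(π/4)) = 0.02715 m from the centre, with end-angles ±π/4.
One side contributes B₁ = (μ₀I/4πd)·2 sin(π/4) = 9.06×10⁻⁶ T.
All 4 sides add in the same direction: B = 4 × 9.06×10⁻⁶ = 3.63×10⁻⁵ T.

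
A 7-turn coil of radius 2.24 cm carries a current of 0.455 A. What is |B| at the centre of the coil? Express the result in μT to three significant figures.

For an N-turn flat coil, B = Nμ₀I/(2R) with R = 0.0224 m.
B = 7 × 1.28×10⁻⁵ T = 8.93×10⁻⁵ T.

B ≈ 89.3 μT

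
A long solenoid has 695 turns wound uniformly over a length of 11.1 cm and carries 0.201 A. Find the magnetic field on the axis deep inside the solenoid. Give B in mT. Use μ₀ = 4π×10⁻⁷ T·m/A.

Inside a long solenoid, B = μ₀nI with n = 6261 turns/m.
B = 4π×10⁻⁷ × 6261 × 0.201 = 1.58×10⁻³ T.

B ≈ 1.58 mT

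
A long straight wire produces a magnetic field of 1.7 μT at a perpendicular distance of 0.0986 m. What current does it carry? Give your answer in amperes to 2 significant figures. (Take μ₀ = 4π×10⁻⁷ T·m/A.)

I ≈ 0.84 A

For a long straight wire B = μ₀I/(2πd), so I = 2πdB/μ₀.
I = 2π × 0.0986 × 1.70×10⁻⁶ / (4π×10⁻⁷) = 0.838 A.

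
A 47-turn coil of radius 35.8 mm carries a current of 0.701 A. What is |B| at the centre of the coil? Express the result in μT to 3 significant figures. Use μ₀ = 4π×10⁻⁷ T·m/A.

For an N-turn flat coil, B = Nμ₀I/(2R) with R = 0.0358 m.
B = 47 × 1.23×10⁻⁵ T = 5.78×10⁻⁴ T.

B ≈ 578 μT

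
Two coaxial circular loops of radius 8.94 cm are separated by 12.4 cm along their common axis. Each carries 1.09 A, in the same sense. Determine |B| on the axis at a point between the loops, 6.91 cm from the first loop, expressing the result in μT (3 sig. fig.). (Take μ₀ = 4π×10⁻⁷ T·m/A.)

B ≈ 8.53 μT

Each loop contributes B = μ₀IR²/[2(R²+z²)^(3/2)] on the axis, with z measured from that loop.
Loop 1 (z = 0.0691 m): B₁ = 3.79×10⁻⁶ T. Loop 2 (z = 0.0549 m): B₂ = 4.74×10⁻⁶ T.
The fields add: B = B₁ + B₂ = 8.53×10⁻⁶ T.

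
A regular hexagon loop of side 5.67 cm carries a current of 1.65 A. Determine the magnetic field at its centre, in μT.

B ≈ 20.2 μT

Each side is a finite straight segment at perpendicular distance d = a/(2 tan(π/6)) = 0.0491 m from the centre, with end-angles ±π/6.
One side contributes B₁ = (μ₀I/4πd)·2 sin(π/6) = 3.36×10⁻⁶ T.
All 6 sides add in the same direction: B = 6 × 3.36×10⁻⁶ = 2.02×10⁻⁵ T.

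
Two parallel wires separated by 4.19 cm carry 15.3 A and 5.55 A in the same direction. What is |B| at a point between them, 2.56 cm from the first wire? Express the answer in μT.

Each long wire gives B = μ₀I/(2πd). Distances are d₁ = 0.0256 m and d₂ = 0.0163 m.
B₁ = 1.20×10⁻⁴ T, B₂ = 6.81×10⁻⁵ T.
Between parallel currents the two contributions point in opposite directions, so they subtract. B = |B₁ − B₂| = |1.20×10⁻⁴ − 6.81×10⁻⁵| = 5.14×10⁻⁵ T.

B ≈ 51.4 μT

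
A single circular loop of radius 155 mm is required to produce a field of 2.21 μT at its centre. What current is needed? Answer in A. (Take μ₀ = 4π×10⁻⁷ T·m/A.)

At the centre of a circular loop B = μ₀I/(2R), so I = 2RB/μ₀.
With R = 0.155 m, I = 2 × 0.155 × 2.21×10⁻⁶ / (4π×10⁻⁷) = 0.545 A.

I ≈ 0.545 A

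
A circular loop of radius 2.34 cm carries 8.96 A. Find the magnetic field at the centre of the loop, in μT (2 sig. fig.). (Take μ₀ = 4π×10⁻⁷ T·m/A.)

B ≈ 240 μT

At the centre of a circular loop the Biot–Savart law gives B = μ₀I/(2R).
B = (4π×10⁻⁷ × 8.96) / (2 × 0.0234) = 2.41×10⁻⁴ T.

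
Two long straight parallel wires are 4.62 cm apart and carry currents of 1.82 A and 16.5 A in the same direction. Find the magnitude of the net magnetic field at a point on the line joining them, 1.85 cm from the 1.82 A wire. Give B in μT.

Each long wire gives B = μ₀I/(2πd). Distances are d₁ = 0.0185 m and d₂ = 0.0277 m.
B₁ = 1.97×10⁻⁵ T, B₂ = 1.19×10⁻⁴ T.
Between parallel currents the two contributions point in opposite directions, so they subtract. B = |B₁ − B₂| = |1.97×10⁻⁵ − 1.19×10⁻⁴| = 9.95×10⁻⁵ T.

B ≈ 99.5 μT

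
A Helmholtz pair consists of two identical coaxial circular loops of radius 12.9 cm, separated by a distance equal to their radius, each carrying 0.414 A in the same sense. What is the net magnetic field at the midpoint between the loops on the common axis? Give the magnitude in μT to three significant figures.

B ≈ 2.89 μT

Each loop contributes B = μ₀IR²/[2(R²+z²)^(3/2)] on the axis, with z measured from that loop.
Loop 1 (z = 0.0645 m): B₁ = 1.44×10⁻⁶ T. Loop 2 (z = 0.0645 m): B₂ = 1.44×10⁻⁶ T.
The fields add: B = B₁ + B₂ = 2.89×10⁻⁶ T.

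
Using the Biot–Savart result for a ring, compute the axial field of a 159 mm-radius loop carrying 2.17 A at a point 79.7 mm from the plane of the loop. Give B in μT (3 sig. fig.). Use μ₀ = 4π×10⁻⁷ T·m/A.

On the axis of a circular loop, B = μ₀IR² / [2(R²+z²)^(3/2)].
R² + z² = (0.159)² + (0.0797)² = 0.03163 m², and (R²+z²)^(3/2) = 5.63×10⁻³ m³.
B = (4π×10⁻⁷ × 2.17 × 0.02528) / (2 × 5.63×10⁻³) = 6.13×10⁻⁶ T.

B ≈ 6.13 μT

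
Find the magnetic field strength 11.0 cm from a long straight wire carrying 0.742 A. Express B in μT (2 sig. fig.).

B ≈ 1.3 μT

For an infinitely long straight wire, B = μ₀I/(2πd).
B = (4π×10⁻⁷ × 0.742) / (2π × 0.11) = 1.35×10⁻⁶ T.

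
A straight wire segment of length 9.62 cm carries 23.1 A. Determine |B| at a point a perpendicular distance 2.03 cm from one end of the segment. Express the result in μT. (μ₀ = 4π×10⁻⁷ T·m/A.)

For a finite straight segment, B = (μ₀I/4πd)(sinθ₁ + sinθ₂), where θ₁, θ₂ are the angles from the perpendicular to each end.
The perpendicular foot is at one end, so the two end-offsets along the wire are 0 and L = 0.0962 m.
sinθ₁ = 0/√(0²+0.0203²) = 0.0000; sinθ₂ = 0.0962/√(0.0962²+0.0203²) = 0.9785.
B = (4π×10⁻⁷ × 23.1) / (4π × 0.0203) × (0.0000 + 0.9785) = 1.11×10⁻⁴ T.

B ≈ 111 μT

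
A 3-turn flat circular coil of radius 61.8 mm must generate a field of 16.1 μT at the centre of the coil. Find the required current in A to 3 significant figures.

I ≈ 0.528 A

For an N-turn coil, B = Nμ₀I/(2R) with R = 0.0618 m, so I = 2RB/(Nμ₀) = 2 × 0.0618 × 1.61×10⁻⁵ / (3 × 4π×10⁻⁷) = 0.528 A.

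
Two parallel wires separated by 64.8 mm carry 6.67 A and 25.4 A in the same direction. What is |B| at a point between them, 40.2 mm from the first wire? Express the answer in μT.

Each long wire gives B = μ₀I/(2πd). Distances are d₁ = 0.0402 m and d₂ = 0.0246 m.
B₁ = 3.32×10⁻⁵ T, B₂ = 2.07×10⁻⁴ T.
Between parallel currents the two contributions point in opposite directions, so they subtract. B = |B₁ − B₂| = |3.32×10⁻⁵ − 2.07×10⁻⁴| = 1.73×10⁻⁴ T.

B ≈ 173 μT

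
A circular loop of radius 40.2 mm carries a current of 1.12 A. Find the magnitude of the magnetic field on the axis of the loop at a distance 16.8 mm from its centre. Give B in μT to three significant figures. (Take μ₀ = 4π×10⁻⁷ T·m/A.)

On the axis of a circular loop, B = μ₀IR² / [2(R²+z²)^(3/2)].
R² + z² = (0.0402)² + (0.0168)² = 0.001898 m², and (R²+z²)^(3/2) = 8.27×10⁻⁵ m³.
B = (4π×10⁻⁷ × 1.12 × 0.001616) / (2 × 8.27×10⁻⁵) = 1.38×10⁻⁵ T.

B ≈ 13.8 μT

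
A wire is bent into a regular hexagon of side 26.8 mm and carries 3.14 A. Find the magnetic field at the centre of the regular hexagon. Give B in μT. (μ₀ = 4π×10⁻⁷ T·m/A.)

Each side is a finite straight segment at perpendicular distance d = a/(2 tan(π/6)) = 0.02321 m from the centre, with end-angles ±π/6.
One side contributes B₁ = (μ₀I/4πd)·2 sin(π/6) = 1.35×10⁻⁵ T.
All 6 sides add in the same direction: B = 6 × 1.35×10⁻⁵ = 8.12×10⁻⁵ T.

B ≈ 81.2 μT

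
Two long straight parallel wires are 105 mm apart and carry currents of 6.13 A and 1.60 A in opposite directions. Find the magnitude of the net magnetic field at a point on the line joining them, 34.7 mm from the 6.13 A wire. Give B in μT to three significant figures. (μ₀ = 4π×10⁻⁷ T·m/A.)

Each long wire gives B = μ₀I/(2πd). Distances are d₁ = 0.0347 m and d₂ = 0.0703 m.
B₁ = 3.53×10⁻⁵ T, B₂ = 4.55×10⁻⁶ T.
Between antiparallel currents both contributions point the same way, so they add. B = B₁ + B₂ = 3.53×10⁻⁵ + 4.55×10⁻⁶ = 3.99×10⁻⁵ T.

B ≈ 39.9 μT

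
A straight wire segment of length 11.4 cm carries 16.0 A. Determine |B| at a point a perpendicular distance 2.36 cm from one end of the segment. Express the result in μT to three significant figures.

B ≈ 66.4 μT

For a finite straight segment, B = (μ₀I/4πd)(sinθ₁ + sinθ₂), where θ₁, θ₂ are the angles from the perpendicular to each end.
The perpendicular foot is at one end, so the two end-offsets along the wire are 0 and L = 0.114 m.
sinθ₁ = 0/√(0²+0.0236²) = 0.0000; sinθ₂ = 0.114/√(0.114²+0.0236²) = 0.9792.
B = (4π×10⁻⁷ × 16.0) / (4π × 0.0236) × (0.0000 + 0.9792) = 6.64×10⁻⁵ T.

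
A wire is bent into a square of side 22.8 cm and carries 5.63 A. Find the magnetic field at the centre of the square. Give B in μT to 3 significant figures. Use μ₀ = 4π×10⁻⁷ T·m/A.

B ≈ 27.9 μT

Each side is a finite straight segment at perpendicular distance d = a/(2 tan(π/4)) = 0.114 m from the centre, with end-angles ±π/4.
One side contributes B₁ = (μ₀I/4πd)·2 sin(π/4) = 6.98×10⁻⁶ T.
All 4 sides add in the same direction: B = 4 × 6.98×10⁻⁶ = 2.79×10⁻⁵ T.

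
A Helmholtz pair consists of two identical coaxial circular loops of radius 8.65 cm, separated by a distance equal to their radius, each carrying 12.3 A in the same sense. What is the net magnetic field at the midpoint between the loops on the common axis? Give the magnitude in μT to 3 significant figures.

Each loop contributes B = μ₀IR²/[2(R²+z²)^(3/2)] on the axis, with z measured from that loop.
Loop 1 (z = 0.04325 m): B₁ = 6.39×10⁻⁵ T. Loop 2 (z = 0.04325 m): B₂ = 6.39×10⁻⁵ T.
The fields add: B = B₁ + B₂ = 1.28×10⁻⁴ T.

B ≈ 128 μT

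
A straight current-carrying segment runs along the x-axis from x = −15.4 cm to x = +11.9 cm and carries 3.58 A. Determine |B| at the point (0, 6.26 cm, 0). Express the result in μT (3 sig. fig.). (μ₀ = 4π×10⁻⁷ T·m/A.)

B ≈ 10.4 μT

For a finite straight segment, B = (μ₀I/4πd)(sinθ₁ + sinθ₂), where θ₁, θ₂ are the angles from the perpendicular to each end.
The perpendicular distance is d = 0.0626 m; the end-offsets along the wire are a = 0.154 m and b = 0.119 m.
sinθ₁ = 0.154/√(0.154²+0.0626²) = 0.9264; sinθ₂ = 0.119/√(0.119²+0.0626²) = 0.8850.
B = (4π×10⁻⁷ × 3.58) / (4π × 0.0626) × (0.9264 + 0.8850) = 1.04×10⁻⁵ T.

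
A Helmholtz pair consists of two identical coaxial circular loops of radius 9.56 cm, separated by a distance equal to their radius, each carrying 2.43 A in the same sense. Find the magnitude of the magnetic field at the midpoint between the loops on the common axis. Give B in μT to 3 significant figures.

B ≈ 22.9 μT

Each loop contributes B = μ₀IR²/[2(R²+z²)^(3/2)] on the axis, with z measured from that loop.
Loop 1 (z = 0.0478 m): B₁ = 1.14×10⁻⁵ T. Loop 2 (z = 0.0478 m): B₂ = 1.14×10⁻⁵ T.
The fields add: B = B₁ + B₂ = 2.29×10⁻⁵ T.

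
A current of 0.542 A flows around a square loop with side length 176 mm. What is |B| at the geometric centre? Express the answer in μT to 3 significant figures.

Each side is a finite straight segment at perpendicular distance d = a/(2 tan(π/4)) = 0.088 m from the centre, with end-angles ±π/4.
One side contributes B₁ = (μ₀I/4πd)·2 sin(π/4) = 8.71×10⁻⁷ T.
All 4 sides add in the same direction: B = 4 × 8.71×10⁻⁷ = 3.48×10⁻⁶ T.

B ≈ 3.48 μT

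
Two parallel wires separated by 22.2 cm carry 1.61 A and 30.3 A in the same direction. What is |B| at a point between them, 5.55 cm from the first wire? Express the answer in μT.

Each long wire gives B = μ₀I/(2πd). Distances are d₁ = 0.0555 m and d₂ = 0.1665 m.
B₁ = 5.80×10⁻⁶ T, B₂ = 3.64×10⁻⁵ T.
Between parallel currents the two contributions point in opposite directions, so they subtract. B = |B₁ − B₂| = |5.80×10⁻⁶ − 3.64×10⁻⁵| = 3.06×10⁻⁵ T.

B ≈ 30.6 μT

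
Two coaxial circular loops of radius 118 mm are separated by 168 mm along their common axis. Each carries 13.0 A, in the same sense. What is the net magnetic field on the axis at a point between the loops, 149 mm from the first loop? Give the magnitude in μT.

Each loop contributes B = μ₀IR²/[2(R²+z²)^(3/2)] on the axis, with z measured from that loop.
Loop 1 (z = 0.149 m): B₁ = 1.66×10⁻⁵ T. Loop 2 (z = 0.019 m): B₂ = 6.66×10⁻⁵ T.
The fields add: B = B₁ + B₂ = 8.32×10⁻⁵ T.

B ≈ 83.2 μT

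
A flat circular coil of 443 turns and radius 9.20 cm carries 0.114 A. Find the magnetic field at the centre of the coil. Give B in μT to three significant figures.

For an N-turn flat coil, B = Nμ₀I/(2R) with R = 0.092 m.
B = 443 × 7.79×10⁻⁷ T = 3.45×10⁻⁴ T.

B ≈ 345 μT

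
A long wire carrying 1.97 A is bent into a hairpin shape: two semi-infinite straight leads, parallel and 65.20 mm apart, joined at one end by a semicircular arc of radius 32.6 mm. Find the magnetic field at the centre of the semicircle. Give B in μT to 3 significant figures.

The semicircular arc contributes B_arc = μ₀I·π/(4πR) = μ₀I/(4R) = 1.90×10⁻⁵ T.
Each semi-infinite lead is at perpendicular distance R = 0.0326 m from the centre, with the perpendicular foot at its near end, so it contributes μ₀I/(4πR); both point the same way, together 1.21×10⁻⁵ T.
Arc and leads all point the same direction: B = 1.90×10⁻⁵ + 1.21×10⁻⁵ = 3.11×10⁻⁵ T.

B ≈ 31.1 μT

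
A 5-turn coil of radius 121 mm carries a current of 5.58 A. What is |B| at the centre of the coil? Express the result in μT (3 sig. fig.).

For an N-turn flat coil, B = Nμ₀I/(2R) with R = 0.121 m.
B = 5 × 2.90×10⁻⁵ T = 1.45×10⁻⁴ T.

B ≈ 145 μT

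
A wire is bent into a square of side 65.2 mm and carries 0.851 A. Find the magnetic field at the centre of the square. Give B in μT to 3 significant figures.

Each side is a finite straight segment at perpendicular distance d = a/(2 tan(π/4)) = 0.0326 m from the centre, with end-angles ±π/4.
One side contributes B₁ = (μ₀I/4πd)·2 sin(π/4) = 3.69×10⁻⁶ T.
All 4 sides add in the same direction: B = 4 × 3.69×10⁻⁶ = 1.48×10⁻⁵ T.

B ≈ 14.8 μT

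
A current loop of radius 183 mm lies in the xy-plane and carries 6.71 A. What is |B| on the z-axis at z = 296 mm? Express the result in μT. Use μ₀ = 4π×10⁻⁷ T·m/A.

On the axis of a circular loop, B = μ₀IR² / [2(R²+z²)^(3/2)].
R² + z² = (0.183)² + (0.296)² = 0.1211 m², and (R²+z²)^(3/2) = 4.21×10⁻² m³.
B = (4π×10⁻⁷ × 6.71 × 0.03349) / (2 × 4.21×10⁻²) = 3.35×10⁻⁶ T.

B ≈ 3.35 μT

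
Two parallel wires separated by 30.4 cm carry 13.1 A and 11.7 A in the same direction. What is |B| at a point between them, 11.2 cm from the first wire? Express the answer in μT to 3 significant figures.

B ≈ 11.2 μT

Each long wire gives B = μ₀I/(2πd). Distances are d₁ = 0.112 m and d₂ = 0.192 m.
B₁ = 2.34×10⁻⁵ T, B₂ = 1.22×10⁻⁵ T.
Between parallel currents the two contributions point in opposite directions, so they subtract. B = |B₁ − B₂| = |2.34×10⁻⁵ − 1.22×10⁻⁵| = 1.12×10⁻⁵ T.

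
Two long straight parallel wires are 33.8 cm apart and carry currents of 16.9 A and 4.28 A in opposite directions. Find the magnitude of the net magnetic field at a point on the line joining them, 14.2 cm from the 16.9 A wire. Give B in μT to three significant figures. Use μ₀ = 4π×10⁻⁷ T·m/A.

Each long wire gives B = μ₀I/(2πd). Distances are d₁ = 0.142 m and d₂ = 0.196 m.
B₁ = 2.38×10⁻⁵ T, B₂ = 4.37×10⁻⁶ T.
Between antiparallel currents both contributions point the same way, so they add. B = B₁ + B₂ = 2.38×10⁻⁵ + 4.37×10⁻⁶ = 2.82×10⁻⁵ T.

B ≈ 28.2 μT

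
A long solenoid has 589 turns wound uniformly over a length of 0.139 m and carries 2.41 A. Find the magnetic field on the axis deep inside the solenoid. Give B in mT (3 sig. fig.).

B ≈ 12.8 mT

Inside a long solenoid, B = μ₀nI with n = 4237 turns/m.
B = 4π×10⁻⁷ × 4237 × 2.41 = 1.28×10⁻² T.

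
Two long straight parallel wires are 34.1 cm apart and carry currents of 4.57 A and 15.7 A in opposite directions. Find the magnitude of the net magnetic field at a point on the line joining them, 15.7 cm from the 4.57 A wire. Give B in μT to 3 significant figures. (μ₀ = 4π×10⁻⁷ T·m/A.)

Each long wire gives B = μ₀I/(2πd). Distances are d₁ = 0.157 m and d₂ = 0.184 m.
B₁ = 5.82×10⁻⁶ T, B₂ = 1.71×10⁻⁵ T.
Between antiparallel currents both contributions point the same way, so they add. B = B₁ + B₂ = 5.82×10⁻⁶ + 1.71×10⁻⁵ = 2.29×10⁻⁵ T.

B ≈ 22.9 μT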